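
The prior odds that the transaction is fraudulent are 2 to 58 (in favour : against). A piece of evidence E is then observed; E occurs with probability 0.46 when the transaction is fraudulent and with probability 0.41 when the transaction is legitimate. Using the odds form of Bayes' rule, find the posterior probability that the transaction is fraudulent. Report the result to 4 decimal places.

Posterior probability ≈ 0.0372

Prior odds = 2/58 = 0.034483.
Likelihood ratio for E = 0.46/0.41 = 1.1220.
Posterior odds = prior odds × LR = 0.038688.
Posterior probability = odds/(1+odds) = 0.038688/1.0387 = 0.0372.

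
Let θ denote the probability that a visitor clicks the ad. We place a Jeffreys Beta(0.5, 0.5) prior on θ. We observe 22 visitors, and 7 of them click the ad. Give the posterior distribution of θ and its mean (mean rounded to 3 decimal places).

Observing 7 successes and 15 failures updates Beta(0.5, 0.5) by adding the success and failure counts to the two shape parameters: α = 0.5+7 = 7.5, β = 0.5+15 = 15.5.
E[θ | data] = 7.5/(7.5+15.5) = 0.326.

Posterior: Beta(7.5, 15.5); mean ≈ 0.326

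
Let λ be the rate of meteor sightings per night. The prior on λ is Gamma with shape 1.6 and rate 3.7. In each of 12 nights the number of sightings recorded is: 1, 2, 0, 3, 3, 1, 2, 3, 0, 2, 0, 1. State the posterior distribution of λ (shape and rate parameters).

Total count ∑xᵢ = 18 over n = 12 nights.
Gamma is conjugate to the Poisson likelihood: posterior is Gamma(shape = 1.6+18 = 19.6, rate = 3.7+12 = 15.7).

Posterior: Gamma(shape=19.6, rate=15.7)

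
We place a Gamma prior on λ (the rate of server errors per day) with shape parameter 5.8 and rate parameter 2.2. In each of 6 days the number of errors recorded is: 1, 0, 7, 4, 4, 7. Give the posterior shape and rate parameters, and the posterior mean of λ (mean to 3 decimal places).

The Poisson likelihood adds the total count to the shape and the number of exposure periods to the rate. Here ∑xᵢ = 23 and n = 6, so shape 5.8→28.8 and rate 2.2→8.2.
E[λ | data] = 28.8/8.2 = 3.512.

Posterior: Gamma(shape=28.8, rate=8.2); mean ≈ 3.512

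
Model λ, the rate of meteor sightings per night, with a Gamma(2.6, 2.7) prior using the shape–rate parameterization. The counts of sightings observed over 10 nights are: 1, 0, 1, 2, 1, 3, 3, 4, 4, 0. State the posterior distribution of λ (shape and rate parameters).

Total count ∑xᵢ = 19 over n = 10 nights.
Gamma is conjugate to the Poisson likelihood: posterior is Gamma(shape = 2.6+19 = 21.6, rate = 2.7+10 = 12.7).

Posterior: Gamma(shape=21.6, rate=12.7)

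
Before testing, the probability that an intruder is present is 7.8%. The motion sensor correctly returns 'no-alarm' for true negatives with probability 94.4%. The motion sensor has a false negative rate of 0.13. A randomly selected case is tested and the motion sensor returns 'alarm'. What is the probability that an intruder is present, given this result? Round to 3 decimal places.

Let H be the event that an intruder is present. P(H) = 0.078, so P(¬H) = 0.922. With E the 'alarm' result, P(E|H) = 0.87 and P(E|¬H) = 0.056.
P(E) = 0.87·0.078 + 0.056·0.922 = 0.067860 + 0.051632 = 0.11949.
By Bayes' theorem, P(H|E) = 0.067860 / 0.11949 = 0.568.

P(H | E) ≈ 0.568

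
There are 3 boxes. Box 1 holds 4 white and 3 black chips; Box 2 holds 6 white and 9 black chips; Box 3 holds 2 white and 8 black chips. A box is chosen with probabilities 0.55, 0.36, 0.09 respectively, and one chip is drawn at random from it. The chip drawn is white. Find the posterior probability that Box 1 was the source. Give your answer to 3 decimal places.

Posterior probability ≈ 0.660

P(white|Box 1) = 0.5714; P(white|Box 2) = 0.4; P(white|Box 3) = 0.2.
Prior × likelihood for each source: 0.55·0.5714=0.3143, 0.36·0.4=0.1440, 0.09·0.2=0.01800. Summing gives P(white) = 0.47629.
P(Box 1 | white) = 0.3143 / 0.47629 = 0.660.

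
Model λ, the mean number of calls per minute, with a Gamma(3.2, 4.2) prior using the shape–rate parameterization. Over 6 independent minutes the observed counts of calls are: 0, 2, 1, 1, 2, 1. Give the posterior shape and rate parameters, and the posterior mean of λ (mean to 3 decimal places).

Posterior: Gamma(shape=10.2, rate=10.2); mean ≈ 1.000

Total count ∑xᵢ = 7 over n = 6 minutes.
Gamma is conjugate to the Poisson likelihood: posterior is Gamma(shape = 3.2+7 = 10.2, rate = 4.2+6 = 10.2).
E[λ | data] = 10.2/10.2 = 1.000.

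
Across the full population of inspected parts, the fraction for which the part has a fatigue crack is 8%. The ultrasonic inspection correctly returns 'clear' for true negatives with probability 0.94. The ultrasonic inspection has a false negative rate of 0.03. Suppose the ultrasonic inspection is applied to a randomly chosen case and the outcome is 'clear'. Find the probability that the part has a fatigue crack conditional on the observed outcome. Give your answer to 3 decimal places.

Let H be the event that the part has a fatigue crack. P(H) = 0.08, so P(¬H) = 0.92. With E the 'clear' result, P(E|H) = 0.03 and P(E|¬H) = 0.94.
P(E) = 0.03·0.08 + 0.94·0.92 = 0.0024000 + 0.86480 = 0.86720.
By Bayes' theorem, P(H|E) = 0.0024000 / 0.86720 = 0.003.

P(H | E) ≈ 0.003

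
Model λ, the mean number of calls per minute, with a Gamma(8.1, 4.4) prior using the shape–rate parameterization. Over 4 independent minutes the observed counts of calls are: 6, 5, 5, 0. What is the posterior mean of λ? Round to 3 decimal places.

Posterior mean ≈ 2.869

Total count ∑xᵢ = 16 over n = 4 minutes.
Gamma is conjugate to the Poisson likelihood: posterior is Gamma(shape = 8.1+16 = 24.1, rate = 4.4+4 = 8.4).
E[λ | data] = 24.1/8.4 = 2.869.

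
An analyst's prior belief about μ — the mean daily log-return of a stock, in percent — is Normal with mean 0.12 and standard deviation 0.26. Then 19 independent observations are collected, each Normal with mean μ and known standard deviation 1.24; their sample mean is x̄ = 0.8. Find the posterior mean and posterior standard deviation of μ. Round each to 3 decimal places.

Prior precision 1/τ₀² = 1/0.26² = 14.7929; data precision n/σ² = 19/1.24² = 12.3569.
Posterior precision = 14.7929 + 12.3569 = 27.1498, giving posterior SD = 1/√27.1498 = 0.192.
Posterior mean = (14.7929·0.12 + 12.3569·0.8) / 27.1498 = 0.429.

Posterior mean ≈ 0.429; posterior SD ≈ 0.192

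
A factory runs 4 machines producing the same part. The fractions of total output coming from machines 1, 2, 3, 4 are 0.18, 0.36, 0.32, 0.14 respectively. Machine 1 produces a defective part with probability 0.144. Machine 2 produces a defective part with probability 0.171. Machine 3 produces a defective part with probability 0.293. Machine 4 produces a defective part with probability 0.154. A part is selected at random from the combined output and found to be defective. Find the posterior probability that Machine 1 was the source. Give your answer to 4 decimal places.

Posterior probability ≈ 0.1278

Tabulate prior·likelihood by source: [1] prior 0.18, lik 0.144, product 0.02592; [2] prior 0.36, lik 0.171, product 0.06156; [3] prior 0.32, lik 0.293, product 0.09376; [4] prior 0.14, lik 0.154, product 0.02156.
Normalizing constant = 0.20280; the posterior for Machine 1 is its product over the sum, 0.02592/0.20280 = 0.1278.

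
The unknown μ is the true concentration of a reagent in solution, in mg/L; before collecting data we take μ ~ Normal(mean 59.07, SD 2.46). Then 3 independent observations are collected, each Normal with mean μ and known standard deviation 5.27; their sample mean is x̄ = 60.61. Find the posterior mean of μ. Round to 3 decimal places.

Posterior mean ≈ 59.679

Prior precision 1/τ₀² = 1/2.46² = 0.165246; data precision n/σ² = 3/5.27² = 0.108019.
Posterior precision = 0.165246 + 0.108019 = 0.273265.
Posterior mean = (0.165246·59.07 + 0.108019·60.61) / 0.273265 = 59.679.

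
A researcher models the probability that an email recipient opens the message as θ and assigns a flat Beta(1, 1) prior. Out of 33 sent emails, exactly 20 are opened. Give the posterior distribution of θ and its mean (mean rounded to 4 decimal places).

The binomial likelihood is conjugate to the Beta prior: with 20 successes and 13 failures, the posterior is Beta(1+20, 1+13) = Beta(21, 14).
E[θ | data] = 21/(21+14) = 0.6000.

Posterior: Beta(21, 14); mean ≈ 0.6000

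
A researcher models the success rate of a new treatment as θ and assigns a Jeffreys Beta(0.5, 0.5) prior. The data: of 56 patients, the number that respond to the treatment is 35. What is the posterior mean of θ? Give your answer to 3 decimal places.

The binomial likelihood is conjugate to the Beta prior: with 35 successes and 21 failures, the posterior is Beta(0.5+35, 0.5+21) = Beta(35.5, 21.5).
Posterior mean = α/(α+β) = 35.5/57 = 0.623.

Posterior mean ≈ 0.623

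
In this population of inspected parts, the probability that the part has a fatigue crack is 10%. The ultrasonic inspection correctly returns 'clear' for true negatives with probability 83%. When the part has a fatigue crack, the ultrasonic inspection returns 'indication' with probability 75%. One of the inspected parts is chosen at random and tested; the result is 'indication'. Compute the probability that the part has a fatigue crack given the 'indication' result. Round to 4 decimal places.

P(H | E) ≈ 0.3289

Let H be the event that the part has a fatigue crack. P(H) = 0.1, so P(¬H) = 0.9. With E the 'indication' result, P(E|H) = 0.75 and P(E|¬H) = 0.17.
P(E) = 0.75·0.1 + 0.17·0.9 = 0.075000 + 0.15300 = 0.22800.
By Bayes' theorem, P(H|E) = 0.075000 / 0.22800 = 0.3289.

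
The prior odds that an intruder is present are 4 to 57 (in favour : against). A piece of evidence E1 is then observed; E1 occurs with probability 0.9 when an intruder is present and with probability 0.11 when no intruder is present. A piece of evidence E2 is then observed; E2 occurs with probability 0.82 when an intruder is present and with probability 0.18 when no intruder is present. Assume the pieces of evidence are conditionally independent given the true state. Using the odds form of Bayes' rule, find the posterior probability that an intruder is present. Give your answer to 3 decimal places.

Posterior probability ≈ 0.723

Prior odds = 4/57 = 0.070175.
Likelihood ratio for E1 = 0.9/0.11 = 8.1818.
Likelihood ratio for E2 = 0.82/0.18 = 4.5556.
Posterior odds = prior odds × LR₁ × LR₂ = 2.6156.
Posterior probability = odds/(1+odds) = 2.6156/3.6156 = 0.723.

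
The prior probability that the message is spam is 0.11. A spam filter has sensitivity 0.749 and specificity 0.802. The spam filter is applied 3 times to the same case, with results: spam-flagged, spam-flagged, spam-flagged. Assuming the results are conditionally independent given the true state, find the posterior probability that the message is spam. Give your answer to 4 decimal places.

Posterior P(H) ≈ 0.8700

With H the event that the message is spam, the joint likelihood of the observed sequence is P(data|H) = 0.749·0.749·0.749 = 0.42019 and P(data|¬H) = 0.198·0.198·0.198 = 0.0077624.
Bayes: P(H|data) = 0.11·0.42019 / (0.11·0.42019 + 0.89·0.0077624) = 0.046221/0.053129 = 0.8700.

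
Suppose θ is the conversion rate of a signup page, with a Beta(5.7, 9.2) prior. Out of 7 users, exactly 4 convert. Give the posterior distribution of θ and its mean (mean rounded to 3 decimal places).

Observing 4 successes and 3 failures updates Beta(5.7, 9.2) by adding the success and failure counts to the two shape parameters: α = 5.7+4 = 9.7, β = 9.2+3 = 12.2.
E[θ | data] = 9.7/(9.7+12.2) = 0.443.

Posterior: Beta(9.7, 12.2); mean ≈ 0.443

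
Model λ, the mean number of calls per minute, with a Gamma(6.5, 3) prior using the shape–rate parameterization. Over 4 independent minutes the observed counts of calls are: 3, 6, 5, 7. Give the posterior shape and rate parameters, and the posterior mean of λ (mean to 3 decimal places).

Total count ∑xᵢ = 21 over n = 4 minutes.
Gamma is conjugate to the Poisson likelihood: posterior is Gamma(shape = 6.5+21 = 27.5, rate = 3+4 = 7).
E[λ | data] = 27.5/7 = 3.929.

Posterior: Gamma(shape=27.5, rate=7); mean ≈ 3.929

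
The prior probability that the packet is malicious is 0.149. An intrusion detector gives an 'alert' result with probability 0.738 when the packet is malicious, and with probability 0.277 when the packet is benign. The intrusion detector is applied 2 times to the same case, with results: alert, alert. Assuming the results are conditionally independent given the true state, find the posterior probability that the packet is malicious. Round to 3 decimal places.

Posterior P(H) ≈ 0.554

With H the event that the packet is malicious, the joint likelihood of the observed sequence is P(data|H) = 0.738·0.738 = 0.54464 and P(data|¬H) = 0.277·0.277 = 0.076729.
Bayes: P(H|data) = 0.149·0.54464 / (0.149·0.54464 + 0.851·0.076729) = 0.081152/0.14645 = 0.5541.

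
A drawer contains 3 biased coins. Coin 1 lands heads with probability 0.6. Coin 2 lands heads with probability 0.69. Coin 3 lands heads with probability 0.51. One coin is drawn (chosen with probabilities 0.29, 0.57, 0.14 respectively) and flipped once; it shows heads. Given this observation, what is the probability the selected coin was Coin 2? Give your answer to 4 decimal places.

Posterior probability ≈ 0.6158

P(heads|C1) = 0.6; P(heads|C2) = 0.69; P(heads|C3) = 0.51.
Prior × likelihood for each source: 0.29·0.6=0.1740, 0.57·0.69=0.3933, 0.14·0.51=0.07140. Summing gives P(heads) = 0.63870.
P(Coin 2 | heads) = 0.3933 / 0.63870 = 0.6158.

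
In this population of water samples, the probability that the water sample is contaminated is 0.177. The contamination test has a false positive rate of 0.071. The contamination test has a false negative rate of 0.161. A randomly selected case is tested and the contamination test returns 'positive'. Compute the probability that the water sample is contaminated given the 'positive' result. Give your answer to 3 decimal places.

P(H | E) ≈ 0.718

Write H for 'the water sample is contaminated'. Prior odds H:¬H = 0.177/0.823 = 0.21507. For the 'positive' outcome, the likelihood ratio is 0.839/0.071 = 11.817.
Posterior odds = 0.21507 × 11.817 = 2.5414, so P(H|E) = 2.5414/(1+2.5414) = 0.718.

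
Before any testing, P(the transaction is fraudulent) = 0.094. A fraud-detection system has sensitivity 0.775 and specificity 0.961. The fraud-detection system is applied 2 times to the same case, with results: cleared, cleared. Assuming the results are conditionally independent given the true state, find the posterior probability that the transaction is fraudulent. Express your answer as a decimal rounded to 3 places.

Posterior P(H) ≈ 0.006

With H the event that the transaction is fraudulent, the joint likelihood of the observed sequence is P(data|H) = 0.225·0.225 = 0.050625 and P(data|¬H) = 0.961·0.961 = 0.92352.
Bayes: P(H|data) = 0.094·0.050625 / (0.094·0.050625 + 0.906·0.92352) = 0.0047587/0.84147 = 0.0057.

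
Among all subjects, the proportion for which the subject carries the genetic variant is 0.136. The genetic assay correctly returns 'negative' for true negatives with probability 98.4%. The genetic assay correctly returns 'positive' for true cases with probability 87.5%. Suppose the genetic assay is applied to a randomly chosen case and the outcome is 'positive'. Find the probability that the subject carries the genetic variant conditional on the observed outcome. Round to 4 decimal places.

P(H | E) ≈ 0.8959

Let H be the event that the subject carries the genetic variant. P(H) = 0.136, so P(¬H) = 0.864. With E the 'positive' result, P(E|H) = 0.875 and P(E|¬H) = 0.016.
P(E) = 0.875·0.136 + 0.016·0.864 = 0.11900 + 0.013824 = 0.13282.
By Bayes' theorem, P(H|E) = 0.11900 / 0.13282 = 0.8959.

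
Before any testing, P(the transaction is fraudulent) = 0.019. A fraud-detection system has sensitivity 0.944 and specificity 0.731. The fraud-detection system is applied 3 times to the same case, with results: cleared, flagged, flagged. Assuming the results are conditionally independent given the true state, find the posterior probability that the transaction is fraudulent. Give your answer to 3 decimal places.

Let H be the event that the transaction is fraudulent; start with P(H) = 0.019. P('flagged'|H) = 0.944, P('flagged'|¬H) = 0.269.
Update on result 1 ('cleared'): P(H) ← 0.056·0.0190 / (0.056·0.0190 + 0.731·0.9810) = 0.0010640/0.71817 = 0.0015.
Update on result 2 ('flagged'): P(H) ← 0.944·0.0015 / (0.944·0.0015 + 0.269·0.9985) = 0.0013986/0.27000 = 0.0052.
Update on result 3 ('flagged'): P(H) ← 0.944·0.0052 / (0.944·0.0052 + 0.269·0.9948) = 0.0048898/0.27250 = 0.0179.

Posterior P(H) ≈ 0.018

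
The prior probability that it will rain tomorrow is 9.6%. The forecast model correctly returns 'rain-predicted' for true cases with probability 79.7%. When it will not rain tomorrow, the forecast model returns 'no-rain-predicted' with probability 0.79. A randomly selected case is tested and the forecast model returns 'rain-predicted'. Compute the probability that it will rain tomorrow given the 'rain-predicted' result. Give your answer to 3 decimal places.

P(H | E) ≈ 0.287

Let H be the event that it will rain tomorrow. P(H) = 0.096, so P(¬H) = 0.904. With E the 'rain-predicted' result, P(E|H) = 0.797 and P(E|¬H) = 0.21.
P(E) = 0.797·0.096 + 0.21·0.904 = 0.076512 + 0.18984 = 0.26635.
By Bayes' theorem, P(H|E) = 0.076512 / 0.26635 = 0.287.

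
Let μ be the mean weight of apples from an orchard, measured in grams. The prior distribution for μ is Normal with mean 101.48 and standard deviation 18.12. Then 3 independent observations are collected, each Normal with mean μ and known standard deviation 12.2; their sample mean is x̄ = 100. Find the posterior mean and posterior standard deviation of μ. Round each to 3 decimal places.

With known σ, the Normal prior is conjugate. Weight on the data is w = (n/σ²)/(n/σ² + 1/τ₀²) = 0.0201559/(0.0201559+0.00304568) = 0.86873.
Posterior mean = w·x̄ + (1−w)·μ₀ = 0.86873·100 + 0.13127·101.48 = 100.194. Posterior variance = 1/(0.0201559+0.00304568) = 43.1006, so SD = 6.565.

Posterior mean ≈ 100.194; posterior SD ≈ 6.565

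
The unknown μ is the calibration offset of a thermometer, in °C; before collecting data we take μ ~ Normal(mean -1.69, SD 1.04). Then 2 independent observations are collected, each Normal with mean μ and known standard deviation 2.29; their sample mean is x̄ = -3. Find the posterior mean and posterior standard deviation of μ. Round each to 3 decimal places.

Posterior mean ≈ -2.073; posterior SD ≈ 0.875

Prior precision 1/τ₀² = 1/1.04² = 0.924556; data precision n/σ² = 2/2.29² = 0.381381.
Posterior precision = 0.924556 + 0.381381 = 1.30594, giving posterior SD = 1/√1.30594 = 0.875.
Posterior mean = (0.924556·-1.69 + 0.381381·-3) / 1.30594 = -2.073.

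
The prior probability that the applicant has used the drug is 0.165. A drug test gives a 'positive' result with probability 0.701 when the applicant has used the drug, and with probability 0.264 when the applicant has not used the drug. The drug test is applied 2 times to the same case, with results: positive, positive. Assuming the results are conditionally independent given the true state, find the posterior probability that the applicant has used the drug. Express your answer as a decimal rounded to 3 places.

Let H be the event that the applicant has used the drug; start with P(H) = 0.165. P('positive'|H) = 0.701, P('positive'|¬H) = 0.264.
Update on result 1 ('positive'): P(H) ← 0.701·0.1650 / (0.701·0.1650 + 0.264·0.8350) = 0.11567/0.33610 = 0.3441.
Update on result 2 ('positive'): P(H) ← 0.701·0.3441 / (0.701·0.3441 + 0.264·0.6559) = 0.24124/0.41439 = 0.5822.

Posterior P(H) ≈ 0.582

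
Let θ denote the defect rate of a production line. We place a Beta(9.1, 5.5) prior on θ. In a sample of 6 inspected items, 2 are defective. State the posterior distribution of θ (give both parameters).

Observing 2 successes and 4 failures updates Beta(9.1, 5.5) by adding the success and failure counts to the two shape parameters: α = 9.1+2 = 11.1, β = 5.5+4 = 9.5.

Posterior: Beta(11.1, 9.5)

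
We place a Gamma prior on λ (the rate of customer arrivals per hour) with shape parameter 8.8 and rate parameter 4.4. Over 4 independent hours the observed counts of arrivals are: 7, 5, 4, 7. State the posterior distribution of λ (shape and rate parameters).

Posterior: Gamma(shape=31.8, rate=8.4)

Total count ∑xᵢ = 23 over n = 4 hours.
Gamma is conjugate to the Poisson likelihood: posterior is Gamma(shape = 8.8+23 = 31.8, rate = 4.4+4 = 8.4).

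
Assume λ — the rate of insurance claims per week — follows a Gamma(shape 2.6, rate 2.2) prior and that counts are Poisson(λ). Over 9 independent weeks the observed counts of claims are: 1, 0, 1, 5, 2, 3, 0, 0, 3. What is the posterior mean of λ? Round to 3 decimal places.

Posterior mean ≈ 1.571

Total count ∑xᵢ = 15 over n = 9 weeks.
Gamma is conjugate to the Poisson likelihood: posterior is Gamma(shape = 2.6+15 = 17.6, rate = 2.2+9 = 11.2).
Posterior mean = shape/rate = 17.6/11.2 = 1.571.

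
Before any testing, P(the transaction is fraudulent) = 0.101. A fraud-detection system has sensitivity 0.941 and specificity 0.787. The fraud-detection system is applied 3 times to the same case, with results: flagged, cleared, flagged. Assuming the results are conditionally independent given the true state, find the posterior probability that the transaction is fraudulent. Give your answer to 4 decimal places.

With H the event that the transaction is fraudulent, the joint likelihood of the observed sequence is P(data|H) = 0.941·0.059·0.941 = 0.052243 and P(data|¬H) = 0.213·0.787·0.213 = 0.035705.
Bayes: P(H|data) = 0.101·0.052243 / (0.101·0.052243 + 0.899·0.035705) = 0.0052766/0.037376 = 0.1412.

Posterior P(H) ≈ 0.1412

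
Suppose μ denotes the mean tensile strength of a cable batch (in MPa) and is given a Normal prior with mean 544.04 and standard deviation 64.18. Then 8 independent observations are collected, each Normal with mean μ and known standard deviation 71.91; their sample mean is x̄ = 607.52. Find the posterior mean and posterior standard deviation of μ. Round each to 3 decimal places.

Posterior mean ≈ 598.910; posterior SD ≈ 23.637

Prior precision 1/τ₀² = 1/64.18² = 0.00024277; data precision n/σ² = 8/71.91² = 0.00154708.
Posterior precision = 0.00024277 + 0.00154708 = 0.00178985, giving posterior SD = 1/√0.00178985 = 23.637.
Posterior mean = (0.00024277·544.04 + 0.00154708·607.52) / 0.00178985 = 598.910.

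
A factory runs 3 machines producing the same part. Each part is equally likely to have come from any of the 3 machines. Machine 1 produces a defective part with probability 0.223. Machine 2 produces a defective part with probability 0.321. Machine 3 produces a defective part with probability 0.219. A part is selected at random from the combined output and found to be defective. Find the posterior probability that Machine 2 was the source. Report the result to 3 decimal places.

Tabulate prior·likelihood by source: [1] prior 0.333333, lik 0.223, product 0.07433; [2] prior 0.333333, lik 0.321, product 0.1070; [3] prior 0.333333, lik 0.219, product 0.07300.
Normalizing constant = 0.25433; the posterior for Machine 2 is its product over the sum, 0.1070/0.25433 = 0.421.

Posterior probability ≈ 0.421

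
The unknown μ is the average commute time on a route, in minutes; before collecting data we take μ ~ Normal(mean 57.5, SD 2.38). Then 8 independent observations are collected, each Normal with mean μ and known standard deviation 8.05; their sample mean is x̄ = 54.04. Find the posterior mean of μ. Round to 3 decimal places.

Prior precision 1/τ₀² = 1/2.38² = 0.176541; data precision n/σ² = 8/8.05² = 0.123452.
Posterior precision = 0.176541 + 0.123452 = 0.299993.
Posterior mean = (0.176541·57.5 + 0.123452·54.04) / 0.299993 = 56.076.

Posterior mean ≈ 56.076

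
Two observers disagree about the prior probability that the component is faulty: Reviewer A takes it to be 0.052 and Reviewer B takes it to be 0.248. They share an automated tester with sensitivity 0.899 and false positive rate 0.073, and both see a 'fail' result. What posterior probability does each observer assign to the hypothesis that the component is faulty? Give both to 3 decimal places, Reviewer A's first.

P('+'|H) = 0.899, P('+'|¬H) = 0.073.
Reviewer A: numerator 0.899·0.052 = 0.046748; evidence = 0.046748+0.073·0.948 = 0.11595; posterior = 0.403.
Reviewer B: numerator 0.899·0.248 = 0.22295; evidence = 0.22295+0.073·0.752 = 0.27785; posterior = 0.802.

Reviewer A: 0.403; Reviewer B: 0.802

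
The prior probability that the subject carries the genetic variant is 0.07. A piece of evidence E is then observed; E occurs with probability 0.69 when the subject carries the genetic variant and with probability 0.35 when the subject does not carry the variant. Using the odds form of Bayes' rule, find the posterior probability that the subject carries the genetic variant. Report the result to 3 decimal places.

Posterior probability ≈ 0.129

Prior odds = 0.07/(1−0.07) = 0.075269.
Likelihood ratio for E = 0.69/0.35 = 1.9714.
Posterior odds = prior odds × LR = 0.14839.
Posterior probability = odds/(1+odds) = 0.14839/1.1484 = 0.129.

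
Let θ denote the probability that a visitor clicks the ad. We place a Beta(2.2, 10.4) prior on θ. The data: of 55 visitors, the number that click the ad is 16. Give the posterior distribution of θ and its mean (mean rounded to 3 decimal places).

Posterior: Beta(18.2, 49.4); mean ≈ 0.269

The binomial likelihood is conjugate to the Beta prior: with 16 successes and 39 failures, the posterior is Beta(2.2+16, 10.4+39) = Beta(18.2, 49.4).
E[θ | data] = 18.2/(18.2+49.4) = 0.269.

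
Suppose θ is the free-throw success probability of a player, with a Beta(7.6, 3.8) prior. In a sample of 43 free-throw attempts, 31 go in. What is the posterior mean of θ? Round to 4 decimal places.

The binomial likelihood is conjugate to the Beta prior: with 31 successes and 12 failures, the posterior is Beta(7.6+31, 3.8+12) = Beta(38.6, 15.8).
Posterior mean = α/(α+β) = 38.6/54.4 = 0.7096.

Posterior mean ≈ 0.7096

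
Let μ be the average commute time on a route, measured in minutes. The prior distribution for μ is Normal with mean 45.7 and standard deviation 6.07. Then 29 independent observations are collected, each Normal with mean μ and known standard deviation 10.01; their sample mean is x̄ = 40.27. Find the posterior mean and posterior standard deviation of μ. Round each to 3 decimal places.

With known σ, the Normal prior is conjugate. Weight on the data is w = (n/σ²)/(n/σ² + 1/τ₀²) = 0.289421/(0.289421+0.0271408) = 0.91426.
Posterior mean = w·x̄ + (1−w)·μ₀ = 0.91426·40.27 + 0.085736·45.7 = 40.736. Posterior variance = 1/(0.289421+0.0271408) = 3.15894, so SD = 1.777.

Posterior mean ≈ 40.736; posterior SD ≈ 1.777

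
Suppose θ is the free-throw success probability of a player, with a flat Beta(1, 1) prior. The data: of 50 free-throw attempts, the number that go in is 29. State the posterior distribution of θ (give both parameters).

Posterior: Beta(30, 22)

Observing 29 successes and 21 failures updates Beta(1, 1) by adding the success and failure counts to the two shape parameters: α = 1+29 = 30, β = 1+21 = 22.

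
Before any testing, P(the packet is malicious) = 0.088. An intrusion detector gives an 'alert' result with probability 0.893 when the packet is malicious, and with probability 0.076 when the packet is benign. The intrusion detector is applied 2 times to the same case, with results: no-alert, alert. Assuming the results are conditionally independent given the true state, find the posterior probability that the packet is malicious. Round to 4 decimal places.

With H the event that the packet is malicious, the joint likelihood of the observed sequence is P(data|H) = 0.107·0.893 = 0.095551 and P(data|¬H) = 0.924·0.076 = 0.070224.
Bayes: P(H|data) = 0.088·0.095551 / (0.088·0.095551 + 0.912·0.070224) = 0.0084085/0.072453 = 0.1161.

Posterior P(H) ≈ 0.1161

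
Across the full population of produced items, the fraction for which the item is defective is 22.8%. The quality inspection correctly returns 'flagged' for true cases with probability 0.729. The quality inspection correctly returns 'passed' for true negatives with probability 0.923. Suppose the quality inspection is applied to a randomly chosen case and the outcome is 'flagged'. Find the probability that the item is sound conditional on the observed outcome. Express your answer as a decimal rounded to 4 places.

P(¬H | E) ≈ 0.2634

Write H for 'the item is defective'. Prior odds H:¬H = 0.228/0.772 = 0.29534. For the 'flagged' outcome, the likelihood ratio is 0.729/0.077 = 9.4675.
Posterior odds = 0.29534 × 9.4675 = 2.7961, so P(H|E) = 2.7961/(1+2.7961) = 0.7366. Then P(¬H|E) = 1 − 0.7366 = 0.2634.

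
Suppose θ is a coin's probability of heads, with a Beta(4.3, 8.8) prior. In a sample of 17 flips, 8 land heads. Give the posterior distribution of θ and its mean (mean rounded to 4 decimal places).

Posterior: Beta(12.3, 17.8); mean ≈ 0.4086

Observing 8 successes and 9 failures updates Beta(4.3, 8.8) by adding the success and failure counts to the two shape parameters: α = 4.3+8 = 12.3, β = 8.8+9 = 17.8.
Posterior mean = α/(α+β) = 12.3/30.1 = 0.4086.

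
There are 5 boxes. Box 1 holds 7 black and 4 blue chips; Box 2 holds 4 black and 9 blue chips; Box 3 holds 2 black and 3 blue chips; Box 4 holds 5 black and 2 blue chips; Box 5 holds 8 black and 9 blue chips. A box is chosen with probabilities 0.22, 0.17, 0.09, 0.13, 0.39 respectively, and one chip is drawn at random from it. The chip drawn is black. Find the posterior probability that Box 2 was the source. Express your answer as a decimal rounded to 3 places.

Tabulate prior·likelihood by source: [1] prior 0.22, lik 0.6364, product 0.1400; [2] prior 0.17, lik 0.3077, product 0.05231; [3] prior 0.09, lik 0.4, product 0.03600; [4] prior 0.13, lik 0.7143, product 0.09286; [5] prior 0.39, lik 0.4706, product 0.1835.
Normalizing constant = 0.50469; the posterior for Box 2 is its product over the sum, 0.05231/0.50469 = 0.104.

Posterior probability ≈ 0.104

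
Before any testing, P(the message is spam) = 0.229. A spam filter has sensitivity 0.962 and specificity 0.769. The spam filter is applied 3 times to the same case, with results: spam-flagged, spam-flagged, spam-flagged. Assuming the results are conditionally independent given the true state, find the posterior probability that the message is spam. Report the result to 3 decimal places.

Posterior P(H) ≈ 0.955

With H the event that the message is spam, the joint likelihood of the observed sequence is P(data|H) = 0.962·0.962·0.962 = 0.89028 and P(data|¬H) = 0.231·0.231·0.231 = 0.012326.
Bayes: P(H|data) = 0.229·0.89028 / (0.229·0.89028 + 0.771·0.012326) = 0.20387/0.21338 = 0.9555.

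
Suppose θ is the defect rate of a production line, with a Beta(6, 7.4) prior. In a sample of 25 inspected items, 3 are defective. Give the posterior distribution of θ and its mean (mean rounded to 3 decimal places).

Posterior: Beta(9, 29.4); mean ≈ 0.234

Observing 3 successes and 22 failures updates Beta(6, 7.4) by adding the success and failure counts to the two shape parameters: α = 6+3 = 9, β = 7.4+22 = 29.4.
Posterior mean = α/(α+β) = 9/38.4 = 0.234.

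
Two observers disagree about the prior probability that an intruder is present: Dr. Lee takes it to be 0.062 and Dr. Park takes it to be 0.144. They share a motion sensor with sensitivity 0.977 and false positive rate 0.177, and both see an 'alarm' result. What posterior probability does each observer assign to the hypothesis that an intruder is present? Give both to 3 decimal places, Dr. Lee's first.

P('+'|H) = 0.977, P('+'|¬H) = 0.177.
Dr. Lee: numerator 0.977·0.062 = 0.060574; evidence = 0.060574+0.177·0.938 = 0.22660; posterior = 0.267.
Dr. Park: numerator 0.977·0.144 = 0.14069; evidence = 0.14069+0.177·0.856 = 0.29220; posterior = 0.481.

Dr. Lee: 0.267; Dr. Park: 0.481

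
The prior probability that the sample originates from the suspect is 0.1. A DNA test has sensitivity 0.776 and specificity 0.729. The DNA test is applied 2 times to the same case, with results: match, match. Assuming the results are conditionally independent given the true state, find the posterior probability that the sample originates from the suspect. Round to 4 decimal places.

Posterior P(H) ≈ 0.4767

With H the event that the sample originates from the suspect, the joint likelihood of the observed sequence is P(data|H) = 0.776·0.776 = 0.60218 and P(data|¬H) = 0.271·0.271 = 0.073441.
Bayes: P(H|data) = 0.1·0.60218 / (0.1·0.60218 + 0.9·0.073441) = 0.060218/0.12631 = 0.4767.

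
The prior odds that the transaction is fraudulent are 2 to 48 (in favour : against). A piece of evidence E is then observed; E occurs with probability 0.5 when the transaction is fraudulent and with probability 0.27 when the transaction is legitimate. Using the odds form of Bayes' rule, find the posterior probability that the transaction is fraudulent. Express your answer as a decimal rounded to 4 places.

Posterior probability ≈ 0.0716

Prior odds = 2/48 = 0.041667. In log-odds, ln(0.041667) = -3.1781.
Add log likelihood ratio: ln(1.8519) = 0.61619.
Posterior log-odds = -2.5619, so posterior odds = exp(-2.5619) = 0.077160. Converting, P(H|E) = 0.077160/1.0772 = 0.0716.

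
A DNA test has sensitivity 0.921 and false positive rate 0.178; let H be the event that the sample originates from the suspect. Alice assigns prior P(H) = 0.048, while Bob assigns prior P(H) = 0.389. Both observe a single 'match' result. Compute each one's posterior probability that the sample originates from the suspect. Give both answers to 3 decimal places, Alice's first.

Alice: 0.207; Bob: 0.767

The likelihood ratio for a 'match' result is 0.921/0.178 = 5.1742.
Alice: prior odds 0.048/0.952 = 0.050420; posterior odds 0.26088; posterior probability 0.207.
Bob: prior odds 0.389/0.611 = 0.63666; posterior odds 3.2942; posterior probability 0.767.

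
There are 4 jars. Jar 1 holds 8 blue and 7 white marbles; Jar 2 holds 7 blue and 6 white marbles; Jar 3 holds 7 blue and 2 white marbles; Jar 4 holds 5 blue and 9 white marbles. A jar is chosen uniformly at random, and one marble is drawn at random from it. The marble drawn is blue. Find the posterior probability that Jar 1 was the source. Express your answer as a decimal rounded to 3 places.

Tabulate prior·likelihood by source: [1] prior 0.25, lik 0.5333, product 0.1333; [2] prior 0.25, lik 0.5385, product 0.1346; [3] prior 0.25, lik 0.7778, product 0.1944; [4] prior 0.25, lik 0.3571, product 0.08929.
Normalizing constant = 0.55168; the posterior for Jar 1 is its product over the sum, 0.1333/0.55168 = 0.242.

Posterior probability ≈ 0.242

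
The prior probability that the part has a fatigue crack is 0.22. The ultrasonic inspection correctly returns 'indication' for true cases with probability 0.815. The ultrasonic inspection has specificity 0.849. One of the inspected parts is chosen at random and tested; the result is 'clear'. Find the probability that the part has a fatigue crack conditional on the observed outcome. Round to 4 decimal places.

Write H for 'the part has a fatigue crack'. Prior odds H:¬H = 0.22/0.78 = 0.28205. For the 'clear' outcome, the likelihood ratio is 0.185/0.849 = 0.21790.
Posterior odds = 0.28205 × 0.21790 = 0.061460, so P(H|E) = 0.061460/(1+0.061460) = 0.0579.

P(H | E) ≈ 0.0579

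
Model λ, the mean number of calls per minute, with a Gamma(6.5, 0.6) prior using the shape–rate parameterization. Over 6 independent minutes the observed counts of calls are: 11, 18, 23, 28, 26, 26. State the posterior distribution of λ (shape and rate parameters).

Total count ∑xᵢ = 132 over n = 6 minutes.
Gamma is conjugate to the Poisson likelihood: posterior is Gamma(shape = 6.5+132 = 138.5, rate = 0.6+6 = 6.6).

Posterior: Gamma(shape=138.5, rate=6.6)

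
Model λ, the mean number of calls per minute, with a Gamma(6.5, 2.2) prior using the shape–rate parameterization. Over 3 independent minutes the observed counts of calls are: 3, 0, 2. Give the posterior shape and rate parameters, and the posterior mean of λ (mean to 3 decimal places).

Total count ∑xᵢ = 5 over n = 3 minutes.
Gamma is conjugate to the Poisson likelihood: posterior is Gamma(shape = 6.5+5 = 11.5, rate = 2.2+3 = 5.2).
Posterior mean = shape/rate = 11.5/5.2 = 2.212.

Posterior: Gamma(shape=11.5, rate=5.2); mean ≈ 2.212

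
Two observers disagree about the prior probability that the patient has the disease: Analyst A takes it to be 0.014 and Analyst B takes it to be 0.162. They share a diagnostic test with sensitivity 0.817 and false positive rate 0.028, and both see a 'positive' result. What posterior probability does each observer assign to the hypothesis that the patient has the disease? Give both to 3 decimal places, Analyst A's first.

The likelihood ratio for a 'positive' result is 0.817/0.028 = 29.179.
Analyst A: prior odds 0.014/0.986 = 0.014199; posterior odds 0.41430; posterior probability 0.293.
Analyst B: prior odds 0.162/0.838 = 0.19332; posterior odds 5.6407; posterior probability 0.849.

Analyst A: 0.293; Analyst B: 0.849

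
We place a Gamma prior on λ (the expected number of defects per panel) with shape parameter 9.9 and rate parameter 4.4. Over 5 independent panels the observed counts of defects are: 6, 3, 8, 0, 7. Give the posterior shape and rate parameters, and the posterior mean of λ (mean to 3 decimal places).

Posterior: Gamma(shape=33.9, rate=9.4); mean ≈ 3.606

The Poisson likelihood adds the total count to the shape and the number of exposure periods to the rate. Here ∑xᵢ = 24 and n = 5, so shape 9.9→33.9 and rate 4.4→9.4.
E[λ | data] = 33.9/9.4 = 3.606.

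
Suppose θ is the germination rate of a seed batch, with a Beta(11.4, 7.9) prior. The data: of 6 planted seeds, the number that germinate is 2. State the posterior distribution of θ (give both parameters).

The binomial likelihood is conjugate to the Beta prior: with 2 successes and 4 failures, the posterior is Beta(11.4+2, 7.9+4) = Beta(13.4, 11.9).

Posterior: Beta(13.4, 11.9)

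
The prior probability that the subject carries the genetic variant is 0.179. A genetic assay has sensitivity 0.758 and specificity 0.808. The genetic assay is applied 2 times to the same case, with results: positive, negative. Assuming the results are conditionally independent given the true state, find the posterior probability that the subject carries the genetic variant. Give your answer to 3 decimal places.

With H the event that the subject carries the genetic variant, the joint likelihood of the observed sequence is P(data|H) = 0.758·0.242 = 0.18344 and P(data|¬H) = 0.192·0.808 = 0.15514.
Bayes: P(H|data) = 0.179·0.18344 / (0.179·0.18344 + 0.821·0.15514) = 0.032835/0.16020 = 0.2050.

Posterior P(H) ≈ 0.205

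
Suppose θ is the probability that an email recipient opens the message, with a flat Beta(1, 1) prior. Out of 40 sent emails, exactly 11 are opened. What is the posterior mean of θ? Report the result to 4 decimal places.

The binomial likelihood is conjugate to the Beta prior: with 11 successes and 29 failures, the posterior is Beta(1+11, 1+29) = Beta(12, 30).
E[θ | data] = 12/(12+30) = 0.2857.

Posterior mean ≈ 0.2857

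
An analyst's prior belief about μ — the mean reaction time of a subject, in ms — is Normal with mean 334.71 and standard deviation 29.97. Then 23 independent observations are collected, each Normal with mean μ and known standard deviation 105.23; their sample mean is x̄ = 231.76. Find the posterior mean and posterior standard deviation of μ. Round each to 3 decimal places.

Prior precision 1/τ₀² = 1/29.97² = 0.00111334; data precision n/σ² = 23/105.23² = 0.00207706.
Posterior precision = 0.00111334 + 0.00207706 = 0.00319040, giving posterior SD = 1/√0.00319040 = 17.704.
Posterior mean = (0.00111334·334.71 + 0.00207706·231.76) / 0.00319040 = 267.686.

Posterior mean ≈ 267.686; posterior SD ≈ 17.704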